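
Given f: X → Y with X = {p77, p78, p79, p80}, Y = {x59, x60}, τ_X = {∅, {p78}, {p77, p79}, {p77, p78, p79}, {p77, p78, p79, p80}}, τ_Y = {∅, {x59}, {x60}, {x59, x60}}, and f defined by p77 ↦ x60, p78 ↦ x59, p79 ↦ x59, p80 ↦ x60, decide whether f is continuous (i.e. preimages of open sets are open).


f is NOT continuous.

Compute f^{-1}(U) for each U ∈ τ_Y:
  U = ∅: f^{-1}(U) = ∅ ∈ τ_X ✓.
  U = {x59}: f^{-1}(U) = {p78, p79} ∉ τ_X ✗.
  U = {x60}: f^{-1}(U) = {p77, p80} ∉ τ_X ✗.
  U = {x59, x60}: f^{-1}(U) = {p77, p78, p79, p80} ∈ τ_X ✓.
Found U = {x59} with f^{-1}(U) = {p78, p79} not in τ_X. Therefore f is NOT continuous.


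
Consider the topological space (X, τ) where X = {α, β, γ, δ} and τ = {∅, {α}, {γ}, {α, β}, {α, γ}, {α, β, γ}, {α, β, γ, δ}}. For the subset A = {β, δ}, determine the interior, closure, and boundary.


int(A) = ∅, cl(A) = {β, δ}, ∂A = {β, δ}.

Closed sets in (X, τ) are complements of opens:
  closed(X, τ) = {∅, {δ}, {β, δ}, {γ, δ}, {α, β, δ}, {β, γ, δ}, {α, β, γ, δ}}.
int(A) = ⋃ {U ∈ τ : U ⊆ A}. Opens contained in A: ∅.
Taking the union of these: int(A) = ∅.
cl(A) = ⋂ {C closed : A ⊆ C}. Closed sets containing A: {β, δ}, {α, β, δ}, {β, γ, δ}, {α, β, γ, δ}.
Intersecting these: cl(A) = {β, δ}.
∂A = cl(A) ∖ int(A) = {β, δ} ∖ ∅ = {β, δ}.


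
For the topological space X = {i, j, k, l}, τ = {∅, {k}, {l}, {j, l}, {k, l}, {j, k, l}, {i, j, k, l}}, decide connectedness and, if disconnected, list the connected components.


(X, τ) is connected.

Find clopen sets (U ∈ τ with X ∖ U ∈ τ):
  U = ∅, X ∖ U = {i, j, k, l} — both open, so U is clopen.
  U = {i, j, k, l}, X ∖ U = ∅ — both open, so U is clopen.
Only trivial clopens (∅ and X) exist, so (X, τ) is connected.
Compute connected components by grouping points that agree on all clopens:
  component: {i, j, k, l}


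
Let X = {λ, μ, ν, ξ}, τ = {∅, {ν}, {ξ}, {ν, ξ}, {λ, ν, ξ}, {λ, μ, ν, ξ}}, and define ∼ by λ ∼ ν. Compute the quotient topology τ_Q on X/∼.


X/∼ = {[λ=ν], [μ], [ξ]}; |τ_Q| = 4.

Equivalence classes: [λ=ν], [μ], [ξ].
Quotient map π: X → X/∼ sends λ ↦ [λ=ν], μ ↦ [μ], ν ↦ [λ=ν], ξ ↦ [ξ].
For each subset V ⊆ X/∼, compute π^{-1}(V) ⊆ X and check whether π^{-1}(V) ∈ τ. V is open in τ_Q iff π^{-1}(V) ∈ τ.
  V = {}: π^{-1}(V) = ∅ ∈ τ ✓.
  V = {[λ=ν]}: π^{-1}(V) = {λ, ν} ∉ τ ✗.
  V = {[μ]}: π^{-1}(V) = {μ} ∉ τ ✗.
  V = {[λ=ν], [μ]}: π^{-1}(V) = {λ, μ, ν} ∉ τ ✗.
  V = {[ξ]}: π^{-1}(V) = {ξ} ∈ τ ✓.
  V = {[λ=ν], [ξ]}: π^{-1}(V) = {λ, ν, ξ} ∈ τ ✓.
  V = {[μ], [ξ]}: π^{-1}(V) = {μ, ξ} ∉ τ ✗.
  V = {[λ=ν], [μ], [ξ]}: π^{-1}(V) = {λ, μ, ν, ξ} ∈ τ ✓.
Open sets in the quotient: τ_Q = {{}, {[ξ]}, {[λ=ν], [ξ]}, {[λ=ν], [μ], [ξ]}} (4 elements).


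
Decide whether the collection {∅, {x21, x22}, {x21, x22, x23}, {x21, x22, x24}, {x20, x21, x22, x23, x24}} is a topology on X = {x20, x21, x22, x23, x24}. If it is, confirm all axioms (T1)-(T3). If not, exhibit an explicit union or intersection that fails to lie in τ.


τ is NOT a topology on X.

Axiom (T1): ∅ ∈ τ? Yes; X ∈ τ? Yes.
Axiom (T2/T3): check pairwise unions and intersections of members of τ.
Counterexample for (T2): {x21, x22, x23} ∪ {x21, x22, x24} = {x21, x22, x23, x24} ∉ τ. Therefore τ is NOT a topology.


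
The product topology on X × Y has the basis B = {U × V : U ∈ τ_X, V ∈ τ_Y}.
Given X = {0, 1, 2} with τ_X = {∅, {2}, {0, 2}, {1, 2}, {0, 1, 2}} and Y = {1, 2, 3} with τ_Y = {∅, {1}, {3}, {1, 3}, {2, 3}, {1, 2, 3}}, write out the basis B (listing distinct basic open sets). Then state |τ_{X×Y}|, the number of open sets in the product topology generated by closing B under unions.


Basis B = {∅ × ∅, {2} × {1}, {2} × {3}, {0, 2} × {1}, {0, 2} × {3}, {1, 2} × {1}, {1, 2} × {3}, {2} × {1, 3}, {2} × {2, 3}, {0, 1, 2} × {1}, {0, 1, 2} × {3}, {2} × {1, 2, 3}, {0, 2} × {1, 3}, {0, 2} × {2, 3}, {1, 2} × {1, 3}, {1, 2} × {2, 3}, {0, 2} × {1, 2, 3}, {0, 1, 2} × {1, 3}, {0, 1, 2} × {2, 3}, {1, 2} × {1, 2, 3}, {0, 1, 2} × {1, 2, 3}}; |τ_{X×Y}| = 70.

Enumerate products U × V with U ∈ τ_X, V ∈ τ_Y (deduplicated):
  ∅ × ∅ = {} (∅)
  {2} × {1} = {(2,1)}
  {2} × {3} = {(2,3)}
  {0, 2} × {1} = {(0,1), (2,1)}
  {0, 2} × {3} = {(0,3), (2,3)}
  {1, 2} × {1} = {(1,1), (2,1)}
  {1, 2} × {3} = {(1,3), (2,3)}
  {2} × {1, 3} = {(2,1), (2,3)}
  {2} × {2, 3} = {(2,2), (2,3)}
  {0, 1, 2} × {1} = {(0,1), (1,1), (2,1)}
  {0, 1, 2} × {3} = {(0,3), (1,3), (2,3)}
  {2} × {1, 2, 3} = {(2,1), (2,2), (2,3)}
  {0, 2} × {1, 3} = {(0,1), (0,3), (2,1), (2,3)}
  {0, 2} × {2, 3} = {(0,2), (0,3), (2,2), (2,3)}
  {1, 2} × {1, 3} = {(1,1), (1,3), (2,1), (2,3)}
  {1, 2} × {2, 3} = {(1,2), (1,3), (2,2), (2,3)}
  {0, 2} × {1, 2, 3} = {(0,1), (0,2), (0,3), (2,1), (2,2), (2,3)}
  {0, 1, 2} × {1, 3} = {(0,1), (0,3), (1,1), (1,3), (2,1), (2,3)}
  {0, 1, 2} × {2, 3} = {(0,2), (0,3), (1,2), (1,3), (2,2), (2,3)}
  {1, 2} × {1, 2, 3} = {(1,1), (1,2), (1,3), (2,1), (2,2), (2,3)}
  {0, 1, 2} × {1, 2, 3} = {(0,1), (0,2), (0,3), (1,1), (1,2), (1,3), (2,1), (2,2), (2,3)}
These 21 distinct sets form the basis B.
Close under arbitrary unions to get τ_{X×Y}; counting gives |τ_{X×Y}| = 70.


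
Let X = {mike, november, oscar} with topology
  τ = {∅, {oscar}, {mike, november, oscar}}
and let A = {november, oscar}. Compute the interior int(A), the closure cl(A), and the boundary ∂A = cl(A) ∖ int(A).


int(A) = {oscar}, cl(A) = {mike, november, oscar}, ∂A = {mike, november}.

Closed sets in (X, τ) are complements of opens:
  closed(X, τ) = {∅, {mike, november}, {mike, november, oscar}}.
int(A) = ⋃ {U ∈ τ : U ⊆ A}. Opens contained in A: ∅, {oscar}.
Taking the union of these: int(A) = {oscar}.
cl(A) = ⋂ {C closed : A ⊆ C}. Closed sets containing A: {mike, november, oscar}.
Intersecting these: cl(A) = {mike, november, oscar}.
∂A = cl(A) ∖ int(A) = {mike, november, oscar} ∖ {oscar} = {mike, november}.


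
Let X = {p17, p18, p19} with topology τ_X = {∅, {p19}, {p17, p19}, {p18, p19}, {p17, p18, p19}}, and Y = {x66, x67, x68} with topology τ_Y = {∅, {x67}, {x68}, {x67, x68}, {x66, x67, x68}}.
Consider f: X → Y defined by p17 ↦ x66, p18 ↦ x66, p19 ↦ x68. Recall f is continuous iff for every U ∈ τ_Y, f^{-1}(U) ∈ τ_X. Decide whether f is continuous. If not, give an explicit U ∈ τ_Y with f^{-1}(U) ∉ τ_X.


f IS continuous.

Compute f^{-1}(U) for each U ∈ τ_Y:
  U = ∅: f^{-1}(U) = ∅ ∈ τ_X ✓.
  U = {x67}: f^{-1}(U) = ∅ ∈ τ_X ✓.
  U = {x68}: f^{-1}(U) = {p19} ∈ τ_X ✓.
  U = {x67, x68}: f^{-1}(U) = {p19} ∈ τ_X ✓.
  U = {x66, x67, x68}: f^{-1}(U) = {p17, p18, p19} ∈ τ_X ✓.
Every preimage lies in τ_X, so f IS continuous.


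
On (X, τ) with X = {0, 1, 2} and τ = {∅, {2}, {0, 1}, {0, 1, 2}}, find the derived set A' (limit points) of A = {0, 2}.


A' = {1}

For each x ∈ X, list the open sets U ∈ τ with x ∈ U, then check whether U ∩ (A ∖ {x}) ≠ ∅ for every such U.
  x = 0: open {0, 1} ∋ x has {0, 1} ∩ (A ∖ {0}) = ∅, so x is NOT a limit point.
  x = 1: opens ∋ x are {0, 1}, {0, 1, 2}; each meets A ∖ {1}, so x IS a limit point.
  x = 2: open {2} ∋ x has {2} ∩ (A ∖ {2}) = ∅, so x is NOT a limit point.
Collecting: A' = {1}.


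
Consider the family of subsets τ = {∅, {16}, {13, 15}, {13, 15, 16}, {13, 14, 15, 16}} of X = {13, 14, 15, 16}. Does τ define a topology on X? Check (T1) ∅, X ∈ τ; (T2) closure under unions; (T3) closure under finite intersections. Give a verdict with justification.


τ IS a topology on X.

Axiom (T1): ∅ ∈ τ? Yes; X ∈ τ? Yes.
Axiom (T2/T3): check pairwise unions and intersections of members of τ.
All pairwise intersections and unions checked — each lies in τ. Therefore τ satisfies (T1), (T2), (T3): it IS a topology on X.


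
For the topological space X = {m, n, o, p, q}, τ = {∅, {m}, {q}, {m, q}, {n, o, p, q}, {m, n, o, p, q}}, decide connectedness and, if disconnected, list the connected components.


(X, τ) is disconnected; components = [{m}, {n, o, p, q}].

Find clopen sets (U ∈ τ with X ∖ U ∈ τ):
  U = ∅, X ∖ U = {m, n, o, p, q} — both open, so U is clopen.
  U = {m}, X ∖ U = {n, o, p, q} — both open, so U is clopen.
  U = {n, o, p, q}, X ∖ U = {m} — both open, so U is clopen.
  U = {m, n, o, p, q}, X ∖ U = ∅ — both open, so U is clopen.
Nontrivial clopen(s) exist: e.g. {n, o, p, q}. So (X, τ) is disconnected.
Compute connected components by grouping points that agree on all clopens:
  component: {m}
  component: {n, o, p, q}


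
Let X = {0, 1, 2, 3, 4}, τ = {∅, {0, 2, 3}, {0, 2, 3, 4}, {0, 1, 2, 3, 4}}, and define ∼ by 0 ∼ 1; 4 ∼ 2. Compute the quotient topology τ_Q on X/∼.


X/∼ = {[0=1], [2=4], [3]}; |τ_Q| = 2.

Equivalence classes: [0=1], [2=4], [3].
Quotient map π: X → X/∼ sends 0 ↦ [0=1], 1 ↦ [0=1], 2 ↦ [2=4], 3 ↦ [3], 4 ↦ [2=4].
For each subset V ⊆ X/∼, compute π^{-1}(V) ⊆ X and check whether π^{-1}(V) ∈ τ. V is open in τ_Q iff π^{-1}(V) ∈ τ.
  V = {}: π^{-1}(V) = ∅ ∈ τ ✓.
  V = {[0=1]}: π^{-1}(V) = {0, 1} ∉ τ ✗.
  V = {[2=4]}: π^{-1}(V) = {2, 4} ∉ τ ✗.
  V = {[0=1], [2=4]}: π^{-1}(V) = {0, 1, 2, 4} ∉ τ ✗.
  V = {[3]}: π^{-1}(V) = {3} ∉ τ ✗.
  V = {[0=1], [3]}: π^{-1}(V) = {0, 1, 3} ∉ τ ✗.
  V = {[2=4], [3]}: π^{-1}(V) = {2, 3, 4} ∉ τ ✗.
  V = {[0=1], [2=4], [3]}: π^{-1}(V) = {0, 1, 2, 3, 4} ∈ τ ✓.
Open sets in the quotient: τ_Q = {{}, {[0=1], [2=4], [3]}} (2 elements).


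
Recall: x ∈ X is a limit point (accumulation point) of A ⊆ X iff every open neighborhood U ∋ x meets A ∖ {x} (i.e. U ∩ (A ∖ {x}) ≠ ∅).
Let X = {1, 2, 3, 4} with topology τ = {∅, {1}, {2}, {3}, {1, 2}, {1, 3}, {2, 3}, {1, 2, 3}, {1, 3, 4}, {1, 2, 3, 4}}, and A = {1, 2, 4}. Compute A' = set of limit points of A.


A' = {4}

For each x ∈ X, list the open sets U ∈ τ with x ∈ U, then check whether U ∩ (A ∖ {x}) ≠ ∅ for every such U.
  x = 1: open {1} ∋ x has {1} ∩ (A ∖ {1}) = ∅, so x is NOT a limit point.
  x = 2: open {2} ∋ x has {2} ∩ (A ∖ {2}) = ∅, so x is NOT a limit point.
  x = 3: open {3} ∋ x has {3} ∩ (A ∖ {3}) = ∅, so x is NOT a limit point.
  x = 4: opens ∋ x are {1, 3, 4}, {1, 2, 3, 4}; each meets A ∖ {4}, so x IS a limit point.
Collecting: A' = {4}.


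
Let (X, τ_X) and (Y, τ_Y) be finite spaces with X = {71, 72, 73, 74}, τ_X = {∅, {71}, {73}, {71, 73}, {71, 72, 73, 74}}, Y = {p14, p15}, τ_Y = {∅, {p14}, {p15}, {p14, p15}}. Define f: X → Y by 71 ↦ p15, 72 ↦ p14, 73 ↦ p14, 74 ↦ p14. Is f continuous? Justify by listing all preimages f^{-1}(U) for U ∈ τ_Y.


f is NOT continuous.

Compute f^{-1}(U) for each U ∈ τ_Y:
  U = ∅: f^{-1}(U) = ∅ ∈ τ_X ✓.
  U = {p14}: f^{-1}(U) = {72, 73, 74} ∉ τ_X ✗.
  U = {p15}: f^{-1}(U) = {71} ∈ τ_X ✓.
  U = {p14, p15}: f^{-1}(U) = {71, 72, 73, 74} ∈ τ_X ✓.
Found U = {p14} with f^{-1}(U) = {72, 73, 74} not in τ_X. Therefore f is NOT continuous.


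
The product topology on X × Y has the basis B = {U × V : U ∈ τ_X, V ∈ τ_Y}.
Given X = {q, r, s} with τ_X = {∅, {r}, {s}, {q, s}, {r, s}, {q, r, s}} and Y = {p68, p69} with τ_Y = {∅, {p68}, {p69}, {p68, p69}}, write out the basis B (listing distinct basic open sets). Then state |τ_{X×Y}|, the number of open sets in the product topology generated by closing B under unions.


Basis B = {∅ × ∅, {r} × {p68}, {r} × {p69}, {s} × {p68}, {s} × {p69}, {q, s} × {p68}, {q, s} × {p69}, {r} × {p68, p69}, {r, s} × {p68}, {r, s} × {p69}, {s} × {p68, p69}, {q, r, s} × {p68}, {q, r, s} × {p69}, {q, s} × {p68, p69}, {r, s} × {p68, p69}, {q, r, s} × {p68, p69}}; |τ_{X×Y}| = 36.

Enumerate products U × V with U ∈ τ_X, V ∈ τ_Y (deduplicated):
  ∅ × ∅ = {} (∅)
  {r} × {p68} = {(r,p68)}
  {r} × {p69} = {(r,p69)}
  {s} × {p68} = {(s,p68)}
  {s} × {p69} = {(s,p69)}
  {q, s} × {p68} = {(q,p68), (s,p68)}
  {q, s} × {p69} = {(q,p69), (s,p69)}
  {r} × {p68, p69} = {(r,p68), (r,p69)}
  {r, s} × {p68} = {(r,p68), (s,p68)}
  {r, s} × {p69} = {(r,p69), (s,p69)}
  {s} × {p68, p69} = {(s,p68), (s,p69)}
  {q, r, s} × {p68} = {(q,p68), (r,p68), (s,p68)}
  {q, r, s} × {p69} = {(q,p69), (r,p69), (s,p69)}
  {q, s} × {p68, p69} = {(q,p68), (q,p69), (s,p68), (s,p69)}
  {r, s} × {p68, p69} = {(r,p68), (r,p69), (s,p68), (s,p69)}
  {q, r, s} × {p68, p69} = {(q,p68), (q,p69), (r,p68), (r,p69), (s,p68), (s,p69)}
These 16 distinct sets form the basis B.
Close under arbitrary unions to get τ_{X×Y}; counting gives |τ_{X×Y}| = 36.


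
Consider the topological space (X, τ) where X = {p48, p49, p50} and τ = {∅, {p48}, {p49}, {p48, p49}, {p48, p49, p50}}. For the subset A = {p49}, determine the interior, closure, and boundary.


int(A) = {p49}, cl(A) = {p49, p50}, ∂A = {p50}.

Closed sets in (X, τ) are complements of opens:
  closed(X, τ) = {∅, {p50}, {p48, p50}, {p49, p50}, {p48, p49, p50}}.
int(A) = ⋃ {U ∈ τ : U ⊆ A}. Opens contained in A: ∅, {p49}.
Taking the union of these: int(A) = {p49}.
cl(A) = ⋂ {C closed : A ⊆ C}. Closed sets containing A: {p49, p50}, {p48, p49, p50}.
Intersecting these: cl(A) = {p49, p50}.
∂A = cl(A) ∖ int(A) = {p49, p50} ∖ {p49} = {p50}.


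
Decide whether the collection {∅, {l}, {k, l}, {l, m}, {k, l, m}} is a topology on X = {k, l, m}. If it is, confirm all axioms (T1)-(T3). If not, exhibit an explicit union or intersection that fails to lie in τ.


τ IS a topology on X.

Axiom (T1): ∅ ∈ τ? Yes; X ∈ τ? Yes.
Axiom (T2/T3): check pairwise unions and intersections of members of τ.
All pairwise intersections and unions checked — each lies in τ. Therefore τ satisfies (T1), (T2), (T3): it IS a topology on X.


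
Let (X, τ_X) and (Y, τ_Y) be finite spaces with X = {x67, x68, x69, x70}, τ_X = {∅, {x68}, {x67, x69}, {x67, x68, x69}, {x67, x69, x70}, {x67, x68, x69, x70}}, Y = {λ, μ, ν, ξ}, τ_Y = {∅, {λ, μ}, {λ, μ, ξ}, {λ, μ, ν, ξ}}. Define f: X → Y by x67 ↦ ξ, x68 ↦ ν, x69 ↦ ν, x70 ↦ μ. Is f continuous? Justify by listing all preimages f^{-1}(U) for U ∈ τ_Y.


f is NOT continuous.

Compute f^{-1}(U) for each U ∈ τ_Y:
  U = ∅: f^{-1}(U) = ∅ ∈ τ_X ✓.
  U = {λ, μ}: f^{-1}(U) = {x70} ∉ τ_X ✗.
  U = {λ, μ, ξ}: f^{-1}(U) = {x67, x70} ∉ τ_X ✗.
  U = {λ, μ, ν, ξ}: f^{-1}(U) = {x67, x68, x69, x70} ∈ τ_X ✓.
Found U = {λ, μ} with f^{-1}(U) = {x70} not in τ_X. Therefore f is NOT continuous.


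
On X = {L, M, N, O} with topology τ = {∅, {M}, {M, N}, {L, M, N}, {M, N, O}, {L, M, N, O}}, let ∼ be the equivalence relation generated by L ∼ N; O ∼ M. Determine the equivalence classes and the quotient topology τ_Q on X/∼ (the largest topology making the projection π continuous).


X/∼ = {[L=N], [M=O]}; |τ_Q| = 2.

Equivalence classes: [L=N], [M=O].
Quotient map π: X → X/∼ sends L ↦ [L=N], M ↦ [M=O], N ↦ [L=N], O ↦ [M=O].
For each subset V ⊆ X/∼, compute π^{-1}(V) ⊆ X and check whether π^{-1}(V) ∈ τ. V is open in τ_Q iff π^{-1}(V) ∈ τ.
  V = {}: π^{-1}(V) = ∅ ∈ τ ✓.
  V = {[L=N]}: π^{-1}(V) = {L, N} ∉ τ ✗.
  V = {[M=O]}: π^{-1}(V) = {M, O} ∉ τ ✗.
  V = {[L=N], [M=O]}: π^{-1}(V) = {L, M, N, O} ∈ τ ✓.
Open sets in the quotient: τ_Q = {{}, {[L=N], [M=O]}} (2 elements).


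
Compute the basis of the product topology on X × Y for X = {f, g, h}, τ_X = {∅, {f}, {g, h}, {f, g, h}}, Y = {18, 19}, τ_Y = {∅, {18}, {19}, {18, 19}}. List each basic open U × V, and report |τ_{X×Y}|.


Basis B = {∅ × ∅, {f} × {18}, {f} × {19}, {f} × {18, 19}, {g, h} × {18}, {g, h} × {19}, {f, g, h} × {18}, {f, g, h} × {19}, {g, h} × {18, 19}, {f, g, h} × {18, 19}}; |τ_{X×Y}| = 16.

Enumerate products U × V with U ∈ τ_X, V ∈ τ_Y (deduplicated):
  ∅ × ∅ = {} (∅)
  {f} × {18} = {(f,18)}
  {f} × {19} = {(f,19)}
  {f} × {18, 19} = {(f,18), (f,19)}
  {g, h} × {18} = {(g,18), (h,18)}
  {g, h} × {19} = {(g,19), (h,19)}
  {f, g, h} × {18} = {(f,18), (g,18), (h,18)}
  {f, g, h} × {19} = {(f,19), (g,19), (h,19)}
  {g, h} × {18, 19} = {(g,18), (g,19), (h,18), (h,19)}
  {f, g, h} × {18, 19} = {(f,18), (f,19), (g,18), (g,19), (h,18), (h,19)}
These 10 distinct sets form the basis B.
Close under arbitrary unions to get τ_{X×Y}; counting gives |τ_{X×Y}| = 16.


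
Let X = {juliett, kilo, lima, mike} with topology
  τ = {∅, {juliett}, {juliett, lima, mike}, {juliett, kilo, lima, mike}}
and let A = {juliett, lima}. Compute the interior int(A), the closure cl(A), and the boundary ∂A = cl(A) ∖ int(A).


int(A) = {juliett}, cl(A) = {juliett, kilo, lima, mike}, ∂A = {kilo, lima, mike}.

Closed sets in (X, τ) are complements of opens:
  closed(X, τ) = {∅, {kilo}, {kilo, lima, mike}, {juliett, kilo, lima, mike}}.
int(A) = ⋃ {U ∈ τ : U ⊆ A}. Opens contained in A: ∅, {juliett}.
Taking the union of these: int(A) = {juliett}.
cl(A) = ⋂ {C closed : A ⊆ C}. Closed sets containing A: {juliett, kilo, lima, mike}.
Intersecting these: cl(A) = {juliett, kilo, lima, mike}.
∂A = cl(A) ∖ int(A) = {juliett, kilo, lima, mike} ∖ {juliett} = {kilo, lima, mike}.


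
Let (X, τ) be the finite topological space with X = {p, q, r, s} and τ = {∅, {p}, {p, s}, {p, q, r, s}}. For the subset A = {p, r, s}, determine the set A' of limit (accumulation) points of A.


A' = {q, r, s}

For each x ∈ X, list the open sets U ∈ τ with x ∈ U, then check whether U ∩ (A ∖ {x}) ≠ ∅ for every such U.
  x = p: open {p} ∋ x has {p} ∩ (A ∖ {p}) = ∅, so x is NOT a limit point.
  x = q: opens ∋ x are {p, q, r, s}; each meets A ∖ {q}, so x IS a limit point.
  x = r: opens ∋ x are {p, q, r, s}; each meets A ∖ {r}, so x IS a limit point.
  x = s: opens ∋ x are {p, s}, {p, q, r, s}; each meets A ∖ {s}, so x IS a limit point.
Collecting: A' = {q, r, s}.


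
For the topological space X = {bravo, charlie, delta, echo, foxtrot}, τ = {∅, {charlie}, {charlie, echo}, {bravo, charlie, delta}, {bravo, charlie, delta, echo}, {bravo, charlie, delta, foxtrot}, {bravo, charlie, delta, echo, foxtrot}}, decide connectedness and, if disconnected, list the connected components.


(X, τ) is connected.

Find clopen sets (U ∈ τ with X ∖ U ∈ τ):
  U = ∅, X ∖ U = {bravo, charlie, delta, echo, foxtrot} — both open, so U is clopen.
  U = {bravo, charlie, delta, echo, foxtrot}, X ∖ U = ∅ — both open, so U is clopen.
Only trivial clopens (∅ and X) exist, so (X, τ) is connected.
Compute connected components by grouping points that agree on all clopens:
  component: {bravo, charlie, delta, echo, foxtrot}


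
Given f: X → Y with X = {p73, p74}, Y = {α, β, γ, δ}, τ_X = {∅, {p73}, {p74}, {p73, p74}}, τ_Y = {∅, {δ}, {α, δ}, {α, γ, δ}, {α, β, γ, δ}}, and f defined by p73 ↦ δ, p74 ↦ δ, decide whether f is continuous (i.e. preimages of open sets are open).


f IS continuous.

Compute f^{-1}(U) for each U ∈ τ_Y:
  U = ∅: f^{-1}(U) = ∅ ∈ τ_X ✓.
  U = {δ}: f^{-1}(U) = {p73, p74} ∈ τ_X ✓.
  U = {α, δ}: f^{-1}(U) = {p73, p74} ∈ τ_X ✓.
  U = {α, γ, δ}: f^{-1}(U) = {p73, p74} ∈ τ_X ✓.
  U = {α, β, γ, δ}: f^{-1}(U) = {p73, p74} ∈ τ_X ✓.
Every preimage lies in τ_X, so f IS continuous.


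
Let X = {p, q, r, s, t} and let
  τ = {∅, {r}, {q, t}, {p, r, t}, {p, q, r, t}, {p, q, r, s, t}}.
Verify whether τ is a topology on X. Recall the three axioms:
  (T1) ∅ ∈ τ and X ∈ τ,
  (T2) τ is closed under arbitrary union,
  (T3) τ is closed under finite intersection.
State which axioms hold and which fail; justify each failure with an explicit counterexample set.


τ is NOT a topology on X.

Axiom (T1): ∅ ∈ τ? Yes; X ∈ τ? Yes.
Axiom (T2/T3): check pairwise unions and intersections of members of τ.
Counterexample for (T2): {r} ∪ {q, t} = {q, r, t} ∉ τ. Therefore τ is NOT a topology.


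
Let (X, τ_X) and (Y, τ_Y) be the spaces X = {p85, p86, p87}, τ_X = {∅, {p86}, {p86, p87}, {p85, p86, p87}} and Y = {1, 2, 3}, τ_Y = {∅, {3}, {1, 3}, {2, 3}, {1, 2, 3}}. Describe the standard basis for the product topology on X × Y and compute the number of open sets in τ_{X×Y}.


Basis B = {∅ × ∅, {p86} × {3}, {p86} × {1, 3}, {p86} × {2, 3}, {p86, p87} × {3}, {p85, p86, p87} × {3}, {p86} × {1, 2, 3}, {p86, p87} × {1, 3}, {p86, p87} × {2, 3}, {p85, p86, p87} × {1, 3}, {p85, p86, p87} × {2, 3}, {p86, p87} × {1, 2, 3}, {p85, p86, p87} × {1, 2, 3}}; |τ_{X×Y}| = 30.

Enumerate products U × V with U ∈ τ_X, V ∈ τ_Y (deduplicated):
  ∅ × ∅ = {} (∅)
  {p86} × {3} = {(p86,3)}
  {p86} × {1, 3} = {(p86,1), (p86,3)}
  {p86} × {2, 3} = {(p86,2), (p86,3)}
  {p86, p87} × {3} = {(p86,3), (p87,3)}
  {p85, p86, p87} × {3} = {(p85,3), (p86,3), (p87,3)}
  {p86} × {1, 2, 3} = {(p86,1), (p86,2), (p86,3)}
  {p86, p87} × {1, 3} = {(p86,1), (p86,3), (p87,1), (p87,3)}
  {p86, p87} × {2, 3} = {(p86,2), (p86,3), (p87,2), (p87,3)}
  {p85, p86, p87} × {1, 3} = {(p85,1), (p85,3), (p86,1), (p86,3), (p87,1), (p87,3)}
  {p85, p86, p87} × {2, 3} = {(p85,2), (p85,3), (p86,2), (p86,3), (p87,2), (p87,3)}
  {p86, p87} × {1, 2, 3} = {(p86,1), (p86,2), (p86,3), (p87,1), (p87,2), (p87,3)}
  {p85, p86, p87} × {1, 2, 3} = {(p85,1), (p85,2), (p85,3), (p86,1), (p86,2), (p86,3), (p87,1), (p87,2), (p87,3)}
These 13 distinct sets form the basis B.
Close under arbitrary unions to get τ_{X×Y}; counting gives |τ_{X×Y}| = 30.


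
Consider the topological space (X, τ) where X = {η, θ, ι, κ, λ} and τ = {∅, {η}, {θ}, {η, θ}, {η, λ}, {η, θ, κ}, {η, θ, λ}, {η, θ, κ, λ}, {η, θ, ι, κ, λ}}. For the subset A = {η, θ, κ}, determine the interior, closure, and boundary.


int(A) = {η, θ, κ}, cl(A) = {η, θ, ι, κ, λ}, ∂A = {ι, λ}.

Closed sets in (X, τ) are complements of opens:
  closed(X, τ) = {∅, {ι}, {ι, κ}, {ι, λ}, {θ, ι, κ}, {ι, κ, λ}, {η, ι, κ, λ}, {θ, ι, κ, λ}, {η, θ, ι, κ, λ}}.
int(A) = ⋃ {U ∈ τ : U ⊆ A}. Opens contained in A: ∅, {η}, {θ}, {η, θ}, {η, θ, κ}.
Taking the union of these: int(A) = {η, θ, κ}.
cl(A) = ⋂ {C closed : A ⊆ C}. Closed sets containing A: {η, θ, ι, κ, λ}.
Intersecting these: cl(A) = {η, θ, ι, κ, λ}.
∂A = cl(A) ∖ int(A) = {η, θ, ι, κ, λ} ∖ {η, θ, κ} = {ι, λ}.


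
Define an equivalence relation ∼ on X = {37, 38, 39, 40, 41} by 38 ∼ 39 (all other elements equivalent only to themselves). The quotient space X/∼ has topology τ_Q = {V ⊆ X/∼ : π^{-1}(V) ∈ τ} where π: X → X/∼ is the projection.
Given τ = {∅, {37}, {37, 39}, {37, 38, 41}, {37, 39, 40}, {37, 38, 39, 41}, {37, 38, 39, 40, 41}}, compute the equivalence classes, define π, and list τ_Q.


X/∼ = {[37], [38=39], [40], [41]}; |τ_Q| = 4.

Equivalence classes: [37], [38=39], [40], [41].
Quotient map π: X → X/∼ sends 37 ↦ [37], 38 ↦ [38=39], 39 ↦ [38=39], 40 ↦ [40], 41 ↦ [41].
For each subset V ⊆ X/∼, compute π^{-1}(V) ⊆ X and check whether π^{-1}(V) ∈ τ. V is open in τ_Q iff π^{-1}(V) ∈ τ.
  V = {}: π^{-1}(V) = ∅ ∈ τ ✓.
  V = {[37]}: π^{-1}(V) = {37} ∈ τ ✓.
  V = {[38=39]}: π^{-1}(V) = {38, 39} ∉ τ ✗.
  V = {[37], [38=39]}: π^{-1}(V) = {37, 38, 39} ∉ τ ✗.
  V = {[40]}: π^{-1}(V) = {40} ∉ τ ✗.
  V = {[37], [40]}: π^{-1}(V) = {37, 40} ∉ τ ✗.
  V = {[38=39], [40]}: π^{-1}(V) = {38, 39, 40} ∉ τ ✗.
  V = {[37], [38=39], [40]}: π^{-1}(V) = {37, 38, 39, 40} ∉ τ ✗.
  V = {[41]}: π^{-1}(V) = {41} ∉ τ ✗.
  V = {[37], [41]}: π^{-1}(V) = {37, 41} ∉ τ ✗.
  V = {[38=39], [41]}: π^{-1}(V) = {38, 39, 41} ∉ τ ✗.
  V = {[37], [38=39], [41]}: π^{-1}(V) = {37, 38, 39, 41} ∈ τ ✓.
  V = {[40], [41]}: π^{-1}(V) = {40, 41} ∉ τ ✗.
  V = {[37], [40], [41]}: π^{-1}(V) = {37, 40, 41} ∉ τ ✗.
  V = {[38=39], [40], [41]}: π^{-1}(V) = {38, 39, 40, 41} ∉ τ ✗.
  V = {[37], [38=39], [40], [41]}: π^{-1}(V) = {37, 38, 39, 40, 41} ∈ τ ✓.
Open sets in the quotient: τ_Q = {{}, {[37]}, {[37], [38=39], [41]}, {[37], [38=39], [40], [41]}} (4 elements).


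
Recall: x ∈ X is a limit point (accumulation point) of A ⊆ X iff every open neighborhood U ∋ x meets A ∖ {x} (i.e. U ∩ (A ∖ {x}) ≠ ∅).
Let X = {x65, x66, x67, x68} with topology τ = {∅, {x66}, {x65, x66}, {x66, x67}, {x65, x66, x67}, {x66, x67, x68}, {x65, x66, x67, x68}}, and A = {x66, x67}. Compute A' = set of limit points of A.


A' = {x65, x67, x68}

For each x ∈ X, list the open sets U ∈ τ with x ∈ U, then check whether U ∩ (A ∖ {x}) ≠ ∅ for every such U.
  x = x65: opens ∋ x are {x65, x66}, {x65, x66, x67}, {x65, x66, x67, x68}; each meets A ∖ {x65}, so x IS a limit point.
  x = x66: open {x66} ∋ x has {x66} ∩ (A ∖ {x66}) = ∅, so x is NOT a limit point.
  x = x67: opens ∋ x are {x66, x67}, {x65, x66, x67}, {x66, x67, x68}, {x65, x66, x67, x68}; each meets A ∖ {x67}, so x IS a limit point.
  x = x68: opens ∋ x are {x66, x67, x68}, {x65, x66, x67, x68}; each meets A ∖ {x68}, so x IS a limit point.
Collecting: A' = {x65, x67, x68}.


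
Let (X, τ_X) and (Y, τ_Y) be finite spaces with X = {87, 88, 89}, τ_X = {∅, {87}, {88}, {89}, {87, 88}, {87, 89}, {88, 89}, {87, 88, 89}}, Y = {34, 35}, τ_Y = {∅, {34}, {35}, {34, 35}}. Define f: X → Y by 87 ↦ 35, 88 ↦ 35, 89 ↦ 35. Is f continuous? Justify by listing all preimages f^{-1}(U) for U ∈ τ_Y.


f IS continuous.

Compute f^{-1}(U) for each U ∈ τ_Y:
  U = ∅: f^{-1}(U) = ∅ ∈ τ_X ✓.
  U = {34}: f^{-1}(U) = ∅ ∈ τ_X ✓.
  U = {35}: f^{-1}(U) = {87, 88, 89} ∈ τ_X ✓.
  U = {34, 35}: f^{-1}(U) = {87, 88, 89} ∈ τ_X ✓.
Every preimage lies in τ_X, so f IS continuous.


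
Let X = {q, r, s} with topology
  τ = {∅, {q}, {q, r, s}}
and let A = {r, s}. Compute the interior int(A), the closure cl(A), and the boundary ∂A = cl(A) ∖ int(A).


int(A) = ∅, cl(A) = {r, s}, ∂A = {r, s}.

Closed sets in (X, τ) are complements of opens:
  closed(X, τ) = {∅, {r, s}, {q, r, s}}.
int(A) = ⋃ {U ∈ τ : U ⊆ A}. Opens contained in A: ∅.
Taking the union of these: int(A) = ∅.
cl(A) = ⋂ {C closed : A ⊆ C}. Closed sets containing A: {r, s}, {q, r, s}.
Intersecting these: cl(A) = {r, s}.
∂A = cl(A) ∖ int(A) = {r, s} ∖ ∅ = {r, s}.


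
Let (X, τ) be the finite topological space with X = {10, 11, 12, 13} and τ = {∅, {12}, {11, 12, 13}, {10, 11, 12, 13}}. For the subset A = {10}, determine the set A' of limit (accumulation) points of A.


A' = ∅

For each x ∈ X, list the open sets U ∈ τ with x ∈ U, then check whether U ∩ (A ∖ {x}) ≠ ∅ for every such U.
  x = 10: open {10, 11, 12, 13} ∋ x has {10, 11, 12, 13} ∩ (A ∖ {10}) = ∅, so x is NOT a limit point.
  x = 11: open {11, 12, 13} ∋ x has {11, 12, 13} ∩ (A ∖ {11}) = ∅, so x is NOT a limit point.
  x = 12: open {12} ∋ x has {12} ∩ (A ∖ {12}) = ∅, so x is NOT a limit point.
  x = 13: open {11, 12, 13} ∋ x has {11, 12, 13} ∩ (A ∖ {13}) = ∅, so x is NOT a limit point.
Collecting: A' = ∅.


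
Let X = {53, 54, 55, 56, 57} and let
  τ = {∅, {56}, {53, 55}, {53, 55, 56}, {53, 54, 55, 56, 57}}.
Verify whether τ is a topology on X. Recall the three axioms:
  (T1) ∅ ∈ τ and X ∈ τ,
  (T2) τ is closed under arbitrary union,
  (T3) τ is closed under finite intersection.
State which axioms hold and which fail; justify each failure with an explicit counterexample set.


τ IS a topology on X.

Axiom (T1): ∅ ∈ τ? Yes; X ∈ τ? Yes.
Axiom (T2/T3): check pairwise unions and intersections of members of τ.
All pairwise intersections and unions checked — each lies in τ. Therefore τ satisfies (T1), (T2), (T3): it IS a topology on X.


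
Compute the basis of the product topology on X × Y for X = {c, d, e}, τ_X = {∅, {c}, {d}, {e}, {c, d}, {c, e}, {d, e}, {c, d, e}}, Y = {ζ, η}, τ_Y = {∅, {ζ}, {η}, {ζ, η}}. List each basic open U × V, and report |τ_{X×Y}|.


Basis B = {∅ × ∅, {c} × {ζ}, {c} × {η}, {d} × {ζ}, {d} × {η}, {e} × {ζ}, {e} × {η}, {c} × {ζ, η}, {c, d} × {ζ}, {c, e} × {ζ}, {c, d} × {η}, {c, e} × {η}, {d} × {ζ, η}, {d, e} × {ζ}, {d, e} × {η}, {e} × {ζ, η}, {c, d, e} × {ζ}, {c, d, e} × {η}, {c, d} × {ζ, η}, {c, e} × {ζ, η}, {d, e} × {ζ, η}, {c, d, e} × {ζ, η}}; |τ_{X×Y}| = 64.

Enumerate products U × V with U ∈ τ_X, V ∈ τ_Y (deduplicated):
  ∅ × ∅ = {} (∅)
  {c} × {ζ} = {(c,ζ)}
  {c} × {η} = {(c,η)}
  {d} × {ζ} = {(d,ζ)}
  {d} × {η} = {(d,η)}
  {e} × {ζ} = {(e,ζ)}
  {e} × {η} = {(e,η)}
  {c} × {ζ, η} = {(c,ζ), (c,η)}
  {c, d} × {ζ} = {(c,ζ), (d,ζ)}
  {c, e} × {ζ} = {(c,ζ), (e,ζ)}
  {c, d} × {η} = {(c,η), (d,η)}
  {c, e} × {η} = {(c,η), (e,η)}
  {d} × {ζ, η} = {(d,ζ), (d,η)}
  {d, e} × {ζ} = {(d,ζ), (e,ζ)}
  {d, e} × {η} = {(d,η), (e,η)}
  {e} × {ζ, η} = {(e,ζ), (e,η)}
  {c, d, e} × {ζ} = {(c,ζ), (d,ζ), (e,ζ)}
  {c, d, e} × {η} = {(c,η), (d,η), (e,η)}
  {c, d} × {ζ, η} = {(c,ζ), (c,η), (d,ζ), (d,η)}
  {c, e} × {ζ, η} = {(c,ζ), (c,η), (e,ζ), (e,η)}
  {d, e} × {ζ, η} = {(d,ζ), (d,η), (e,ζ), (e,η)}
  {c, d, e} × {ζ, η} = {(c,ζ), (c,η), (d,ζ), (d,η), (e,ζ), (e,η)}
These 22 distinct sets form the basis B.
Close under arbitrary unions to get τ_{X×Y}; counting gives |τ_{X×Y}| = 64.


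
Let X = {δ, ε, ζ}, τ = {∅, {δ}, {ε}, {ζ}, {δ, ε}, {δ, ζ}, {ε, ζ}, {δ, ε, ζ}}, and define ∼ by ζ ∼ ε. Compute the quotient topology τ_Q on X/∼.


X/∼ = {[δ], [ε=ζ]}; |τ_Q| = 4.

Equivalence classes: [δ], [ε=ζ].
Quotient map π: X → X/∼ sends δ ↦ [δ], ε ↦ [ε=ζ], ζ ↦ [ε=ζ].
For each subset V ⊆ X/∼, compute π^{-1}(V) ⊆ X and check whether π^{-1}(V) ∈ τ. V is open in τ_Q iff π^{-1}(V) ∈ τ.
  V = {}: π^{-1}(V) = ∅ ∈ τ ✓.
  V = {[δ]}: π^{-1}(V) = {δ} ∈ τ ✓.
  V = {[ε=ζ]}: π^{-1}(V) = {ε, ζ} ∈ τ ✓.
  V = {[δ], [ε=ζ]}: π^{-1}(V) = {δ, ε, ζ} ∈ τ ✓.
Open sets in the quotient: τ_Q = {{}, {[δ]}, {[ε=ζ]}, {[δ], [ε=ζ]}} (4 elements).


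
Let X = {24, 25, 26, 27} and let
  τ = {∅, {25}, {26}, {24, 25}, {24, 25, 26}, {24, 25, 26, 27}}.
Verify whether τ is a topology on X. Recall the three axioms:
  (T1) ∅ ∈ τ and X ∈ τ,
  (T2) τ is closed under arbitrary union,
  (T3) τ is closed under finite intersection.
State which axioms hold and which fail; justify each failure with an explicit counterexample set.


τ is NOT a topology on X.

Axiom (T1): ∅ ∈ τ? Yes; X ∈ τ? Yes.
Axiom (T2/T3): check pairwise unions and intersections of members of τ.
Counterexample for (T2): {25} ∪ {26} = {25, 26} ∉ τ. Therefore τ is NOT a topology.


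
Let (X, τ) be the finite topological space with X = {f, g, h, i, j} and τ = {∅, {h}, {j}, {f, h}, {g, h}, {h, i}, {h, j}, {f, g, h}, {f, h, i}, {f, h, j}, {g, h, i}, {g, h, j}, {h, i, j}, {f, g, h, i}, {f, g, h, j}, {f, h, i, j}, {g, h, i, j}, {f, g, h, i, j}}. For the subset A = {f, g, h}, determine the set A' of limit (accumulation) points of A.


A' = {f, g, i}

For each x ∈ X, list the open sets U ∈ τ with x ∈ U, then check whether U ∩ (A ∖ {x}) ≠ ∅ for every such U.
  x = f: opens ∋ x are {f, h}, {f, g, h}, {f, h, i}, {f, h, j}, {f, g, h, i}, {f, g, h, j}, {f, h, i, j}, {f, g, h, i, j}; each meets A ∖ {f}, so x IS a limit point.
  x = g: opens ∋ x are {g, h}, {f, g, h}, {g, h, i}, {g, h, j}, {f, g, h, i}, {f, g, h, j}, {g, h, i, j}, {f, g, h, i, j}; each meets A ∖ {g}, so x IS a limit point.
  x = h: open {h} ∋ x has {h} ∩ (A ∖ {h}) = ∅, so x is NOT a limit point.
  x = i: opens ∋ x are {h, i}, {f, h, i}, {g, h, i}, {h, i, j}, {f, g, h, i}, {f, h, i, j}, {g, h, i, j}, {f, g, h, i, j}; each meets A ∖ {i}, so x IS a limit point.
  x = j: open {j} ∋ x has {j} ∩ (A ∖ {j}) = ∅, so x is NOT a limit point.
Collecting: A' = {f, g, i}.


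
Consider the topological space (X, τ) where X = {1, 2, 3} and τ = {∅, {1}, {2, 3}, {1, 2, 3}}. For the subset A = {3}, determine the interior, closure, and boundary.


int(A) = ∅, cl(A) = {2, 3}, ∂A = {2, 3}.

Closed sets in (X, τ) are complements of opens:
  closed(X, τ) = {∅, {1}, {2, 3}, {1, 2, 3}}.
int(A) = ⋃ {U ∈ τ : U ⊆ A}. Opens contained in A: ∅.
Taking the union of these: int(A) = ∅.
cl(A) = ⋂ {C closed : A ⊆ C}. Closed sets containing A: {2, 3}, {1, 2, 3}.
Intersecting these: cl(A) = {2, 3}.
∂A = cl(A) ∖ int(A) = {2, 3} ∖ ∅ = {2, 3}.


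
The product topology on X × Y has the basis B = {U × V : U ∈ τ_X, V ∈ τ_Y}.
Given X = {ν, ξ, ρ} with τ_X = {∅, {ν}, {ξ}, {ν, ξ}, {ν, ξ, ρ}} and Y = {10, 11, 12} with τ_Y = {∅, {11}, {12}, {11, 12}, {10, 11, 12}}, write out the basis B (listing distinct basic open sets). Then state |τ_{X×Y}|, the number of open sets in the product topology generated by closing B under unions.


Basis B = {∅ × ∅, {ν} × {11}, {ν} × {12}, {ξ} × {11}, {ξ} × {12}, {ν} × {11, 12}, {ν, ξ} × {11}, {ν, ξ} × {12}, {ξ} × {11, 12}, {ν} × {10, 11, 12}, {ν, ξ, ρ} × {11}, {ν, ξ, ρ} × {12}, {ξ} × {10, 11, 12}, {ν, ξ} × {11, 12}, {ν, ξ} × {10, 11, 12}, {ν, ξ, ρ} × {11, 12}, {ν, ξ, ρ} × {10, 11, 12}}; |τ_{X×Y}| = 48.

Enumerate products U × V with U ∈ τ_X, V ∈ τ_Y (deduplicated):
  ∅ × ∅ = {} (∅)
  {ν} × {11} = {(ν,11)}
  {ν} × {12} = {(ν,12)}
  {ξ} × {11} = {(ξ,11)}
  {ξ} × {12} = {(ξ,12)}
  {ν} × {11, 12} = {(ν,11), (ν,12)}
  {ν, ξ} × {11} = {(ν,11), (ξ,11)}
  {ν, ξ} × {12} = {(ν,12), (ξ,12)}
  {ξ} × {11, 12} = {(ξ,11), (ξ,12)}
  {ν} × {10, 11, 12} = {(ν,10), (ν,11), (ν,12)}
  {ν, ξ, ρ} × {11} = {(ν,11), (ξ,11), (ρ,11)}
  {ν, ξ, ρ} × {12} = {(ν,12), (ξ,12), (ρ,12)}
  {ξ} × {10, 11, 12} = {(ξ,10), (ξ,11), (ξ,12)}
  {ν, ξ} × {11, 12} = {(ν,11), (ν,12), (ξ,11), (ξ,12)}
  {ν, ξ} × {10, 11, 12} = {(ν,10), (ν,11), (ν,12), (ξ,10), (ξ,11), (ξ,12)}
  {ν, ξ, ρ} × {11, 12} = {(ν,11), (ν,12), (ξ,11), (ξ,12), (ρ,11), (ρ,12)}
  {ν, ξ, ρ} × {10, 11, 12} = {(ν,10), (ν,11), (ν,12), (ξ,10), (ξ,11), (ξ,12), (ρ,10), (ρ,11), (ρ,12)}
These 17 distinct sets form the basis B.
Close under arbitrary unions to get τ_{X×Y}; counting gives |τ_{X×Y}| = 48.


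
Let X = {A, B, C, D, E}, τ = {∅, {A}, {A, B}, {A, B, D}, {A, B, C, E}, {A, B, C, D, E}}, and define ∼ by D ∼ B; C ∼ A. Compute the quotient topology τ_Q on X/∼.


X/∼ = {[A=C], [B=D], [E]}; |τ_Q| = 2.

Equivalence classes: [A=C], [B=D], [E].
Quotient map π: X → X/∼ sends A ↦ [A=C], B ↦ [B=D], C ↦ [A=C], D ↦ [B=D], E ↦ [E].
For each subset V ⊆ X/∼, compute π^{-1}(V) ⊆ X and check whether π^{-1}(V) ∈ τ. V is open in τ_Q iff π^{-1}(V) ∈ τ.
  V = {}: π^{-1}(V) = ∅ ∈ τ ✓.
  V = {[A=C]}: π^{-1}(V) = {A, C} ∉ τ ✗.
  V = {[B=D]}: π^{-1}(V) = {B, D} ∉ τ ✗.
  V = {[A=C], [B=D]}: π^{-1}(V) = {A, B, C, D} ∉ τ ✗.
  V = {[E]}: π^{-1}(V) = {E} ∉ τ ✗.
  V = {[A=C], [E]}: π^{-1}(V) = {A, C, E} ∉ τ ✗.
  V = {[B=D], [E]}: π^{-1}(V) = {B, D, E} ∉ τ ✗.
  V = {[A=C], [B=D], [E]}: π^{-1}(V) = {A, B, C, D, E} ∈ τ ✓.
Open sets in the quotient: τ_Q = {{}, {[A=C], [B=D], [E]}} (2 elements).


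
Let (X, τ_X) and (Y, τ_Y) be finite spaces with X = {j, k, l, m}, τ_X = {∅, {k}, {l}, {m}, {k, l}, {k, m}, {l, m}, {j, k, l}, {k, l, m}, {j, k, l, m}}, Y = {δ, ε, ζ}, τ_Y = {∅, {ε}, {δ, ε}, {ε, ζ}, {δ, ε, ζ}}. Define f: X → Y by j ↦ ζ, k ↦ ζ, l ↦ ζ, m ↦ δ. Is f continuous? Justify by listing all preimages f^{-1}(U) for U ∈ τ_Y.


f IS continuous.

Compute f^{-1}(U) for each U ∈ τ_Y:
  U = ∅: f^{-1}(U) = ∅ ∈ τ_X ✓.
  U = {ε}: f^{-1}(U) = ∅ ∈ τ_X ✓.
  U = {δ, ε}: f^{-1}(U) = {m} ∈ τ_X ✓.
  U = {ε, ζ}: f^{-1}(U) = {j, k, l} ∈ τ_X ✓.
  U = {δ, ε, ζ}: f^{-1}(U) = {j, k, l, m} ∈ τ_X ✓.
Every preimage lies in τ_X, so f IS continuous.


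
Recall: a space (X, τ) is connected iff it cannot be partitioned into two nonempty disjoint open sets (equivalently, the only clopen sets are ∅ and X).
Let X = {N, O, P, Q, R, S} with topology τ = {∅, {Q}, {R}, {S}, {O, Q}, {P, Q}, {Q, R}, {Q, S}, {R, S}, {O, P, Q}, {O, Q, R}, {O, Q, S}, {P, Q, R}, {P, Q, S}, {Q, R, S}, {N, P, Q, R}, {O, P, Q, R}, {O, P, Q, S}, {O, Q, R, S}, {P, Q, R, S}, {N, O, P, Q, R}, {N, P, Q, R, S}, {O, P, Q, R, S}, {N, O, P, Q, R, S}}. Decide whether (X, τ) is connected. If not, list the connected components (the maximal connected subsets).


(X, τ) is disconnected; components = [{S}, {N, O, P, Q, R}].

Find clopen sets (U ∈ τ with X ∖ U ∈ τ):
  U = ∅, X ∖ U = {N, O, P, Q, R, S} — both open, so U is clopen.
  U = {S}, X ∖ U = {N, O, P, Q, R} — both open, so U is clopen.
  U = {N, O, P, Q, R}, X ∖ U = {S} — both open, so U is clopen.
  U = {N, O, P, Q, R, S}, X ∖ U = ∅ — both open, so U is clopen.
Nontrivial clopen(s) exist: e.g. {N, O, P, Q, R}. So (X, τ) is disconnected.
Compute connected components by grouping points that agree on all clopens:
  component: {S}
  component: {N, O, P, Q, R}


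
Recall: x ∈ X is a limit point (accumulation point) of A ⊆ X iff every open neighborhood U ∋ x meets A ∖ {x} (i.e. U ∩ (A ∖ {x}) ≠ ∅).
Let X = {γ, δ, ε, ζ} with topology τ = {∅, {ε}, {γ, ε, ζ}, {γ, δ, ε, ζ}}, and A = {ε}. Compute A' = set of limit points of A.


A' = {γ, δ, ζ}

For each x ∈ X, list the open sets U ∈ τ with x ∈ U, then check whether U ∩ (A ∖ {x}) ≠ ∅ for every such U.
  x = γ: opens ∋ x are {γ, ε, ζ}, {γ, δ, ε, ζ}; each meets A ∖ {γ}, so x IS a limit point.
  x = δ: opens ∋ x are {γ, δ, ε, ζ}; each meets A ∖ {δ}, so x IS a limit point.
  x = ε: open {ε} ∋ x has {ε} ∩ (A ∖ {ε}) = ∅, so x is NOT a limit point.
  x = ζ: opens ∋ x are {γ, ε, ζ}, {γ, δ, ε, ζ}; each meets A ∖ {ζ}, so x IS a limit point.
Collecting: A' = {γ, δ, ζ}.


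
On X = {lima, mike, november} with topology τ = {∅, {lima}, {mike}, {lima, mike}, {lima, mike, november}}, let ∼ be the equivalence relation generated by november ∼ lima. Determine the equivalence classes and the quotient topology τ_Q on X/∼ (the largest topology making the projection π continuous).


X/∼ = {[lima=november], [mike]}; |τ_Q| = 3.

Equivalence classes: [lima=november], [mike].
Quotient map π: X → X/∼ sends lima ↦ [lima=november], mike ↦ [mike], november ↦ [lima=november].
For each subset V ⊆ X/∼, compute π^{-1}(V) ⊆ X and check whether π^{-1}(V) ∈ τ. V is open in τ_Q iff π^{-1}(V) ∈ τ.
  V = {}: π^{-1}(V) = ∅ ∈ τ ✓.
  V = {[lima=november]}: π^{-1}(V) = {lima, november} ∉ τ ✗.
  V = {[mike]}: π^{-1}(V) = {mike} ∈ τ ✓.
  V = {[lima=november], [mike]}: π^{-1}(V) = {lima, mike, november} ∈ τ ✓.
Open sets in the quotient: τ_Q = {{}, {[mike]}, {[lima=november], [mike]}} (3 elements).


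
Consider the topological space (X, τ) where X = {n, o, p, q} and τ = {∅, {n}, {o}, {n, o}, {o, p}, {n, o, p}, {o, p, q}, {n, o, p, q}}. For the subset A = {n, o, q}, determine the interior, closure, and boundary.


int(A) = {n, o}, cl(A) = {n, o, p, q}, ∂A = {p, q}.

Closed sets in (X, τ) are complements of opens:
  closed(X, τ) = {∅, {n}, {q}, {n, q}, {p, q}, {n, p, q}, {o, p, q}, {n, o, p, q}}.
int(A) = ⋃ {U ∈ τ : U ⊆ A}. Opens contained in A: ∅, {n}, {o}, {n, o}.
Taking the union of these: int(A) = {n, o}.
cl(A) = ⋂ {C closed : A ⊆ C}. Closed sets containing A: {n, o, p, q}.
Intersecting these: cl(A) = {n, o, p, q}.
∂A = cl(A) ∖ int(A) = {n, o, p, q} ∖ {n, o} = {p, q}.


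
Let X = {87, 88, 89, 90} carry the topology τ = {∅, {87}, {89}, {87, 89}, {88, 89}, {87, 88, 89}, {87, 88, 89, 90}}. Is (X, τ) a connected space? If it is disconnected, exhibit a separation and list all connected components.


(X, τ) is connected.

Find clopen sets (U ∈ τ with X ∖ U ∈ τ):
  U = ∅, X ∖ U = {87, 88, 89, 90} — both open, so U is clopen.
  U = {87, 88, 89, 90}, X ∖ U = ∅ — both open, so U is clopen.
Only trivial clopens (∅ and X) exist, so (X, τ) is connected.
Compute connected components by grouping points that agree on all clopens:
  component: {87, 88, 89, 90}
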